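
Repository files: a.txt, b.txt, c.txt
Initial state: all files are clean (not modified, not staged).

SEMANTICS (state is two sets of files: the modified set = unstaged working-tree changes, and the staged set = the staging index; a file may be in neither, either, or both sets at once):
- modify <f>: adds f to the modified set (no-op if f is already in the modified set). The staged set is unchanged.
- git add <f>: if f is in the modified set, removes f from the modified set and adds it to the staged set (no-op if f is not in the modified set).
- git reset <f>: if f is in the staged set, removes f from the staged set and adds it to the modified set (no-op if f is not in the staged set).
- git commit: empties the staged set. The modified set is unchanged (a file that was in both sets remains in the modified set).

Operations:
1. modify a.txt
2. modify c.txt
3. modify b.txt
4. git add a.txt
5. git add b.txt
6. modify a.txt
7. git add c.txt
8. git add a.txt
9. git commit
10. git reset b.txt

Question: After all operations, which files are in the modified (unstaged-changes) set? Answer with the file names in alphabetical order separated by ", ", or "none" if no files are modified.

After op 1 (modify a.txt): modified={a.txt} staged={none}
After op 2 (modify c.txt): modified={a.txt, c.txt} staged={none}
After op 3 (modify b.txt): modified={a.txt, b.txt, c.txt} staged={none}
After op 4 (git add a.txt): modified={b.txt, c.txt} staged={a.txt}
After op 5 (git add b.txt): modified={c.txt} staged={a.txt, b.txt}
After op 6 (modify a.txt): modified={a.txt, c.txt} staged={a.txt, b.txt}
After op 7 (git add c.txt): modified={a.txt} staged={a.txt, b.txt, c.txt}
After op 8 (git add a.txt): modified={none} staged={a.txt, b.txt, c.txt}
After op 9 (git commit): modified={none} staged={none}
After op 10 (git reset b.txt): modified={none} staged={none}

Answer: none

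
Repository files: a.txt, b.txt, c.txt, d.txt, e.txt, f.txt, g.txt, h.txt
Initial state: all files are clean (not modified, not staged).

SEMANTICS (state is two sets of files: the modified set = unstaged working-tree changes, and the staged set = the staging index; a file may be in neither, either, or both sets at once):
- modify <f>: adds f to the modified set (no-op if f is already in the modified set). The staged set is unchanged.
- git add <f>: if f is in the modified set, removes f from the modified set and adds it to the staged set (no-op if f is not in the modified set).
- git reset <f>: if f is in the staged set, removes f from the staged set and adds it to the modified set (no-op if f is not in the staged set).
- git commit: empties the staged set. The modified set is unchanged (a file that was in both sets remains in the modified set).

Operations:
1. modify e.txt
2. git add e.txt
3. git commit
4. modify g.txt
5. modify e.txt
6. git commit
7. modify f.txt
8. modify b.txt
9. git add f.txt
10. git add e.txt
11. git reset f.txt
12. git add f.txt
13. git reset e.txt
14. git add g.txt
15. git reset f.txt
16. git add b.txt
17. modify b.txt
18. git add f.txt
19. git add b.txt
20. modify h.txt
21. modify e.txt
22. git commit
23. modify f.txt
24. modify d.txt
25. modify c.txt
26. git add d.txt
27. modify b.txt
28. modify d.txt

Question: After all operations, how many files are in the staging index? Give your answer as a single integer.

Answer: 1

Derivation:
After op 1 (modify e.txt): modified={e.txt} staged={none}
After op 2 (git add e.txt): modified={none} staged={e.txt}
After op 3 (git commit): modified={none} staged={none}
After op 4 (modify g.txt): modified={g.txt} staged={none}
After op 5 (modify e.txt): modified={e.txt, g.txt} staged={none}
After op 6 (git commit): modified={e.txt, g.txt} staged={none}
After op 7 (modify f.txt): modified={e.txt, f.txt, g.txt} staged={none}
After op 8 (modify b.txt): modified={b.txt, e.txt, f.txt, g.txt} staged={none}
After op 9 (git add f.txt): modified={b.txt, e.txt, g.txt} staged={f.txt}
After op 10 (git add e.txt): modified={b.txt, g.txt} staged={e.txt, f.txt}
After op 11 (git reset f.txt): modified={b.txt, f.txt, g.txt} staged={e.txt}
After op 12 (git add f.txt): modified={b.txt, g.txt} staged={e.txt, f.txt}
After op 13 (git reset e.txt): modified={b.txt, e.txt, g.txt} staged={f.txt}
After op 14 (git add g.txt): modified={b.txt, e.txt} staged={f.txt, g.txt}
After op 15 (git reset f.txt): modified={b.txt, e.txt, f.txt} staged={g.txt}
After op 16 (git add b.txt): modified={e.txt, f.txt} staged={b.txt, g.txt}
After op 17 (modify b.txt): modified={b.txt, e.txt, f.txt} staged={b.txt, g.txt}
After op 18 (git add f.txt): modified={b.txt, e.txt} staged={b.txt, f.txt, g.txt}
After op 19 (git add b.txt): modified={e.txt} staged={b.txt, f.txt, g.txt}
After op 20 (modify h.txt): modified={e.txt, h.txt} staged={b.txt, f.txt, g.txt}
After op 21 (modify e.txt): modified={e.txt, h.txt} staged={b.txt, f.txt, g.txt}
After op 22 (git commit): modified={e.txt, h.txt} staged={none}
After op 23 (modify f.txt): modified={e.txt, f.txt, h.txt} staged={none}
After op 24 (modify d.txt): modified={d.txt, e.txt, f.txt, h.txt} staged={none}
After op 25 (modify c.txt): modified={c.txt, d.txt, e.txt, f.txt, h.txt} staged={none}
After op 26 (git add d.txt): modified={c.txt, e.txt, f.txt, h.txt} staged={d.txt}
After op 27 (modify b.txt): modified={b.txt, c.txt, e.txt, f.txt, h.txt} staged={d.txt}
After op 28 (modify d.txt): modified={b.txt, c.txt, d.txt, e.txt, f.txt, h.txt} staged={d.txt}
Final staged set: {d.txt} -> count=1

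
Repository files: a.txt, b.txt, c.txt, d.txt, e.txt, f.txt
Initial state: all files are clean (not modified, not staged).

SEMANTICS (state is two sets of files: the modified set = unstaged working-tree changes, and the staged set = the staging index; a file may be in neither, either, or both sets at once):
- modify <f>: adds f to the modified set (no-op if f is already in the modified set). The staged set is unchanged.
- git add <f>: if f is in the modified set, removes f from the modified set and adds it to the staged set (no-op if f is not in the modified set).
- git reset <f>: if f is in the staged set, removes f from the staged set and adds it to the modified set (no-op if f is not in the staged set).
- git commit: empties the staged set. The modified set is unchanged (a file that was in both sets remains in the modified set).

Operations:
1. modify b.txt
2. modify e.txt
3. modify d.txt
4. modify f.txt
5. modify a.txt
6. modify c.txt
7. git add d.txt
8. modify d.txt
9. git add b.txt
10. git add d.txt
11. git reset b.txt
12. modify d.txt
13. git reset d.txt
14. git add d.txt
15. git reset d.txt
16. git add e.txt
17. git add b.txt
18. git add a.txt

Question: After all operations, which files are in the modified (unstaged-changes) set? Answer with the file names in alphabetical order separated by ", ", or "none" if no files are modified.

Answer: c.txt, d.txt, f.txt

Derivation:
After op 1 (modify b.txt): modified={b.txt} staged={none}
After op 2 (modify e.txt): modified={b.txt, e.txt} staged={none}
After op 3 (modify d.txt): modified={b.txt, d.txt, e.txt} staged={none}
After op 4 (modify f.txt): modified={b.txt, d.txt, e.txt, f.txt} staged={none}
After op 5 (modify a.txt): modified={a.txt, b.txt, d.txt, e.txt, f.txt} staged={none}
After op 6 (modify c.txt): modified={a.txt, b.txt, c.txt, d.txt, e.txt, f.txt} staged={none}
After op 7 (git add d.txt): modified={a.txt, b.txt, c.txt, e.txt, f.txt} staged={d.txt}
After op 8 (modify d.txt): modified={a.txt, b.txt, c.txt, d.txt, e.txt, f.txt} staged={d.txt}
After op 9 (git add b.txt): modified={a.txt, c.txt, d.txt, e.txt, f.txt} staged={b.txt, d.txt}
After op 10 (git add d.txt): modified={a.txt, c.txt, e.txt, f.txt} staged={b.txt, d.txt}
After op 11 (git reset b.txt): modified={a.txt, b.txt, c.txt, e.txt, f.txt} staged={d.txt}
After op 12 (modify d.txt): modified={a.txt, b.txt, c.txt, d.txt, e.txt, f.txt} staged={d.txt}
After op 13 (git reset d.txt): modified={a.txt, b.txt, c.txt, d.txt, e.txt, f.txt} staged={none}
After op 14 (git add d.txt): modified={a.txt, b.txt, c.txt, e.txt, f.txt} staged={d.txt}
After op 15 (git reset d.txt): modified={a.txt, b.txt, c.txt, d.txt, e.txt, f.txt} staged={none}
After op 16 (git add e.txt): modified={a.txt, b.txt, c.txt, d.txt, f.txt} staged={e.txt}
After op 17 (git add b.txt): modified={a.txt, c.txt, d.txt, f.txt} staged={b.txt, e.txt}
After op 18 (git add a.txt): modified={c.txt, d.txt, f.txt} staged={a.txt, b.txt, e.txt}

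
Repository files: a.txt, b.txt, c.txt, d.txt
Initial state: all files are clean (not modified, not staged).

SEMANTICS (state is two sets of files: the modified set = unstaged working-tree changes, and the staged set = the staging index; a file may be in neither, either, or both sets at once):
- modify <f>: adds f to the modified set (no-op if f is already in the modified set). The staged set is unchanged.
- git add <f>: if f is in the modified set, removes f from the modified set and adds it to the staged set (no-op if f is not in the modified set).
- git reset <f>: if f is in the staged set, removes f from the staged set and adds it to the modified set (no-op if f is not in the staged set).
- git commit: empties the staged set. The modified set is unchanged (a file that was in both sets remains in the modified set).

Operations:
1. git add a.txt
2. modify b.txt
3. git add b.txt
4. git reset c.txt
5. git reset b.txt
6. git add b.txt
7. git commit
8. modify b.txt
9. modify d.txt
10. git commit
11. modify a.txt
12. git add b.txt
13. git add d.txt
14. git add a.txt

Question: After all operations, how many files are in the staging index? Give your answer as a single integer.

After op 1 (git add a.txt): modified={none} staged={none}
After op 2 (modify b.txt): modified={b.txt} staged={none}
After op 3 (git add b.txt): modified={none} staged={b.txt}
After op 4 (git reset c.txt): modified={none} staged={b.txt}
After op 5 (git reset b.txt): modified={b.txt} staged={none}
After op 6 (git add b.txt): modified={none} staged={b.txt}
After op 7 (git commit): modified={none} staged={none}
After op 8 (modify b.txt): modified={b.txt} staged={none}
After op 9 (modify d.txt): modified={b.txt, d.txt} staged={none}
After op 10 (git commit): modified={b.txt, d.txt} staged={none}
After op 11 (modify a.txt): modified={a.txt, b.txt, d.txt} staged={none}
After op 12 (git add b.txt): modified={a.txt, d.txt} staged={b.txt}
After op 13 (git add d.txt): modified={a.txt} staged={b.txt, d.txt}
After op 14 (git add a.txt): modified={none} staged={a.txt, b.txt, d.txt}
Final staged set: {a.txt, b.txt, d.txt} -> count=3

Answer: 3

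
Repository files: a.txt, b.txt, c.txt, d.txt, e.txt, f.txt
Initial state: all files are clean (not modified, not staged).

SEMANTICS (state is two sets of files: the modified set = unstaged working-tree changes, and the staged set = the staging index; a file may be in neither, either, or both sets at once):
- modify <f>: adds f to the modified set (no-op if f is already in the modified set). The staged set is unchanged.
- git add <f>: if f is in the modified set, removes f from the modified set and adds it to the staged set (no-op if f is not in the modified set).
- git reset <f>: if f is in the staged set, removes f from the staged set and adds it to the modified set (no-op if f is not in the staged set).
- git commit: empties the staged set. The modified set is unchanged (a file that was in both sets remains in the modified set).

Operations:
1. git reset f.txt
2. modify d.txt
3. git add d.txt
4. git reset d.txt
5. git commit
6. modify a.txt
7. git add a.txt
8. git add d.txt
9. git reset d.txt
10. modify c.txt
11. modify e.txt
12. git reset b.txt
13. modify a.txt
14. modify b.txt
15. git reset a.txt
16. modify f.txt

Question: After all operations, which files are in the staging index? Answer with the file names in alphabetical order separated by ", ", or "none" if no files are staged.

Answer: none

Derivation:
After op 1 (git reset f.txt): modified={none} staged={none}
After op 2 (modify d.txt): modified={d.txt} staged={none}
After op 3 (git add d.txt): modified={none} staged={d.txt}
After op 4 (git reset d.txt): modified={d.txt} staged={none}
After op 5 (git commit): modified={d.txt} staged={none}
After op 6 (modify a.txt): modified={a.txt, d.txt} staged={none}
After op 7 (git add a.txt): modified={d.txt} staged={a.txt}
After op 8 (git add d.txt): modified={none} staged={a.txt, d.txt}
After op 9 (git reset d.txt): modified={d.txt} staged={a.txt}
After op 10 (modify c.txt): modified={c.txt, d.txt} staged={a.txt}
After op 11 (modify e.txt): modified={c.txt, d.txt, e.txt} staged={a.txt}
After op 12 (git reset b.txt): modified={c.txt, d.txt, e.txt} staged={a.txt}
After op 13 (modify a.txt): modified={a.txt, c.txt, d.txt, e.txt} staged={a.txt}
After op 14 (modify b.txt): modified={a.txt, b.txt, c.txt, d.txt, e.txt} staged={a.txt}
After op 15 (git reset a.txt): modified={a.txt, b.txt, c.txt, d.txt, e.txt} staged={none}
After op 16 (modify f.txt): modified={a.txt, b.txt, c.txt, d.txt, e.txt, f.txt} staged={none}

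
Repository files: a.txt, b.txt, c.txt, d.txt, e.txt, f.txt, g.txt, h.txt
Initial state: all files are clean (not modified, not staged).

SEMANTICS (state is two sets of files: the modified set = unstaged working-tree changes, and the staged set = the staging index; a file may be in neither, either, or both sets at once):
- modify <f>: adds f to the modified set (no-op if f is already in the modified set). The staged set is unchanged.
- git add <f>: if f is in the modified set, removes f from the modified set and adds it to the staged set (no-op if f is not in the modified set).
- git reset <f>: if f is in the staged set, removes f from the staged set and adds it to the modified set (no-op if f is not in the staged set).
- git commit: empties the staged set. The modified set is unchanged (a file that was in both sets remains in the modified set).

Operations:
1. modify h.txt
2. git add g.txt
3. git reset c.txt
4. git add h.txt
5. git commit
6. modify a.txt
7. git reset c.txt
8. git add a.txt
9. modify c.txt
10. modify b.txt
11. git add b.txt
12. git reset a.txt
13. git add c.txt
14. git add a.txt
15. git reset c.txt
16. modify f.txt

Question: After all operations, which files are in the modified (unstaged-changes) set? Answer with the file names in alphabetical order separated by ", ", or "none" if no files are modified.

After op 1 (modify h.txt): modified={h.txt} staged={none}
After op 2 (git add g.txt): modified={h.txt} staged={none}
After op 3 (git reset c.txt): modified={h.txt} staged={none}
After op 4 (git add h.txt): modified={none} staged={h.txt}
After op 5 (git commit): modified={none} staged={none}
After op 6 (modify a.txt): modified={a.txt} staged={none}
After op 7 (git reset c.txt): modified={a.txt} staged={none}
After op 8 (git add a.txt): modified={none} staged={a.txt}
After op 9 (modify c.txt): modified={c.txt} staged={a.txt}
After op 10 (modify b.txt): modified={b.txt, c.txt} staged={a.txt}
After op 11 (git add b.txt): modified={c.txt} staged={a.txt, b.txt}
After op 12 (git reset a.txt): modified={a.txt, c.txt} staged={b.txt}
After op 13 (git add c.txt): modified={a.txt} staged={b.txt, c.txt}
After op 14 (git add a.txt): modified={none} staged={a.txt, b.txt, c.txt}
After op 15 (git reset c.txt): modified={c.txt} staged={a.txt, b.txt}
After op 16 (modify f.txt): modified={c.txt, f.txt} staged={a.txt, b.txt}

Answer: c.txt, f.txt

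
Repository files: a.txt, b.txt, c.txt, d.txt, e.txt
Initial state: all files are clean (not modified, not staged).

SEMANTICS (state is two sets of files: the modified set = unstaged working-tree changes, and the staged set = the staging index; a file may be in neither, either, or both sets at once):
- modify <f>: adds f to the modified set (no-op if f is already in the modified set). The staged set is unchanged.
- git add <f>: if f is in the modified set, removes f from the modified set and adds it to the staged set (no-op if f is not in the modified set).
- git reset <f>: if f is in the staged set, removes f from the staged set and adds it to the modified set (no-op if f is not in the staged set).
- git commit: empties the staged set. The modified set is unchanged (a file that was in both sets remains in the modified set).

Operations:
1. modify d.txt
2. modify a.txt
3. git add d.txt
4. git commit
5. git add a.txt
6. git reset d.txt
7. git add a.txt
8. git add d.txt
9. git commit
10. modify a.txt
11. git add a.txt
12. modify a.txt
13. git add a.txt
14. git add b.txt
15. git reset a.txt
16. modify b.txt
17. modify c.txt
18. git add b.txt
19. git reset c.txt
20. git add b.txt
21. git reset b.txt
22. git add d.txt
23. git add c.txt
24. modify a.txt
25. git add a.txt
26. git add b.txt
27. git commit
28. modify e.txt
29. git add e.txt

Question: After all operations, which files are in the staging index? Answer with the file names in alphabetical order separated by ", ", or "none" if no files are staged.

Answer: e.txt

Derivation:
After op 1 (modify d.txt): modified={d.txt} staged={none}
After op 2 (modify a.txt): modified={a.txt, d.txt} staged={none}
After op 3 (git add d.txt): modified={a.txt} staged={d.txt}
After op 4 (git commit): modified={a.txt} staged={none}
After op 5 (git add a.txt): modified={none} staged={a.txt}
After op 6 (git reset d.txt): modified={none} staged={a.txt}
After op 7 (git add a.txt): modified={none} staged={a.txt}
After op 8 (git add d.txt): modified={none} staged={a.txt}
After op 9 (git commit): modified={none} staged={none}
After op 10 (modify a.txt): modified={a.txt} staged={none}
After op 11 (git add a.txt): modified={none} staged={a.txt}
After op 12 (modify a.txt): modified={a.txt} staged={a.txt}
After op 13 (git add a.txt): modified={none} staged={a.txt}
After op 14 (git add b.txt): modified={none} staged={a.txt}
After op 15 (git reset a.txt): modified={a.txt} staged={none}
After op 16 (modify b.txt): modified={a.txt, b.txt} staged={none}
After op 17 (modify c.txt): modified={a.txt, b.txt, c.txt} staged={none}
After op 18 (git add b.txt): modified={a.txt, c.txt} staged={b.txt}
After op 19 (git reset c.txt): modified={a.txt, c.txt} staged={b.txt}
After op 20 (git add b.txt): modified={a.txt, c.txt} staged={b.txt}
After op 21 (git reset b.txt): modified={a.txt, b.txt, c.txt} staged={none}
After op 22 (git add d.txt): modified={a.txt, b.txt, c.txt} staged={none}
After op 23 (git add c.txt): modified={a.txt, b.txt} staged={c.txt}
After op 24 (modify a.txt): modified={a.txt, b.txt} staged={c.txt}
After op 25 (git add a.txt): modified={b.txt} staged={a.txt, c.txt}
After op 26 (git add b.txt): modified={none} staged={a.txt, b.txt, c.txt}
After op 27 (git commit): modified={none} staged={none}
After op 28 (modify e.txt): modified={e.txt} staged={none}
After op 29 (git add e.txt): modified={none} staged={e.txt}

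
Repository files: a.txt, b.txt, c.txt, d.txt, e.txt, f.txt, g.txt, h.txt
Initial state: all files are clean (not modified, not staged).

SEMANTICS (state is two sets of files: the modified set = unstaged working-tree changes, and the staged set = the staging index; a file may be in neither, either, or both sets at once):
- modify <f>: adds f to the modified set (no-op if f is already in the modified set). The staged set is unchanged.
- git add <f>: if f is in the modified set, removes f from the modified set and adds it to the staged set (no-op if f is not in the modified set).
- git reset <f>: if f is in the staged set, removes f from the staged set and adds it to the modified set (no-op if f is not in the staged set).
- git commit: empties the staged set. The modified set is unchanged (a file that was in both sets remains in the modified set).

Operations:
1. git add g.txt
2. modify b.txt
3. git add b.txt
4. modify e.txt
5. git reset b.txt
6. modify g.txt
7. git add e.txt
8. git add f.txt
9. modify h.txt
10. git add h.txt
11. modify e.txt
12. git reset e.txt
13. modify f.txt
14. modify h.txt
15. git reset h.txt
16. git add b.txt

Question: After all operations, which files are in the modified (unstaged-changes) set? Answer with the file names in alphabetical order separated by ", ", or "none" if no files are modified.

Answer: e.txt, f.txt, g.txt, h.txt

Derivation:
After op 1 (git add g.txt): modified={none} staged={none}
After op 2 (modify b.txt): modified={b.txt} staged={none}
After op 3 (git add b.txt): modified={none} staged={b.txt}
After op 4 (modify e.txt): modified={e.txt} staged={b.txt}
After op 5 (git reset b.txt): modified={b.txt, e.txt} staged={none}
After op 6 (modify g.txt): modified={b.txt, e.txt, g.txt} staged={none}
After op 7 (git add e.txt): modified={b.txt, g.txt} staged={e.txt}
After op 8 (git add f.txt): modified={b.txt, g.txt} staged={e.txt}
After op 9 (modify h.txt): modified={b.txt, g.txt, h.txt} staged={e.txt}
After op 10 (git add h.txt): modified={b.txt, g.txt} staged={e.txt, h.txt}
After op 11 (modify e.txt): modified={b.txt, e.txt, g.txt} staged={e.txt, h.txt}
After op 12 (git reset e.txt): modified={b.txt, e.txt, g.txt} staged={h.txt}
After op 13 (modify f.txt): modified={b.txt, e.txt, f.txt, g.txt} staged={h.txt}
After op 14 (modify h.txt): modified={b.txt, e.txt, f.txt, g.txt, h.txt} staged={h.txt}
After op 15 (git reset h.txt): modified={b.txt, e.txt, f.txt, g.txt, h.txt} staged={none}
After op 16 (git add b.txt): modified={e.txt, f.txt, g.txt, h.txt} staged={b.txt}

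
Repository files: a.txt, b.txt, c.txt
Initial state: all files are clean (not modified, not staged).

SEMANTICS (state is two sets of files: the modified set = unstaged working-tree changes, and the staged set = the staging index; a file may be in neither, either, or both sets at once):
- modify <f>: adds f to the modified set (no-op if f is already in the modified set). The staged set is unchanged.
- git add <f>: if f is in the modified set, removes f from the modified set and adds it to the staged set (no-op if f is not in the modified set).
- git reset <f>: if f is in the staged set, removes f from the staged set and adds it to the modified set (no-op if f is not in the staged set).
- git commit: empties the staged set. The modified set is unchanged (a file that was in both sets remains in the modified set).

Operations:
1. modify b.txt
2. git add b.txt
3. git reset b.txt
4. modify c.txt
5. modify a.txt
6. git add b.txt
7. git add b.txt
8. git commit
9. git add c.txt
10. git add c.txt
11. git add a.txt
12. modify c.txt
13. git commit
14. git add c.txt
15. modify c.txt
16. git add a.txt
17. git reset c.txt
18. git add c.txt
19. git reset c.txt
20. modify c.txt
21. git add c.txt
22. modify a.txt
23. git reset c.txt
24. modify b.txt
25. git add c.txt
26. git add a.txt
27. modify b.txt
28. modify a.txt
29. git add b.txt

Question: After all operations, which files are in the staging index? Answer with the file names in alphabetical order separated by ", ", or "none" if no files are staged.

After op 1 (modify b.txt): modified={b.txt} staged={none}
After op 2 (git add b.txt): modified={none} staged={b.txt}
After op 3 (git reset b.txt): modified={b.txt} staged={none}
After op 4 (modify c.txt): modified={b.txt, c.txt} staged={none}
After op 5 (modify a.txt): modified={a.txt, b.txt, c.txt} staged={none}
After op 6 (git add b.txt): modified={a.txt, c.txt} staged={b.txt}
After op 7 (git add b.txt): modified={a.txt, c.txt} staged={b.txt}
After op 8 (git commit): modified={a.txt, c.txt} staged={none}
After op 9 (git add c.txt): modified={a.txt} staged={c.txt}
After op 10 (git add c.txt): modified={a.txt} staged={c.txt}
After op 11 (git add a.txt): modified={none} staged={a.txt, c.txt}
After op 12 (modify c.txt): modified={c.txt} staged={a.txt, c.txt}
After op 13 (git commit): modified={c.txt} staged={none}
After op 14 (git add c.txt): modified={none} staged={c.txt}
After op 15 (modify c.txt): modified={c.txt} staged={c.txt}
After op 16 (git add a.txt): modified={c.txt} staged={c.txt}
After op 17 (git reset c.txt): modified={c.txt} staged={none}
After op 18 (git add c.txt): modified={none} staged={c.txt}
After op 19 (git reset c.txt): modified={c.txt} staged={none}
After op 20 (modify c.txt): modified={c.txt} staged={none}
After op 21 (git add c.txt): modified={none} staged={c.txt}
After op 22 (modify a.txt): modified={a.txt} staged={c.txt}
After op 23 (git reset c.txt): modified={a.txt, c.txt} staged={none}
After op 24 (modify b.txt): modified={a.txt, b.txt, c.txt} staged={none}
After op 25 (git add c.txt): modified={a.txt, b.txt} staged={c.txt}
After op 26 (git add a.txt): modified={b.txt} staged={a.txt, c.txt}
After op 27 (modify b.txt): modified={b.txt} staged={a.txt, c.txt}
After op 28 (modify a.txt): modified={a.txt, b.txt} staged={a.txt, c.txt}
After op 29 (git add b.txt): modified={a.txt} staged={a.txt, b.txt, c.txt}

Answer: a.txt, b.txt, c.txt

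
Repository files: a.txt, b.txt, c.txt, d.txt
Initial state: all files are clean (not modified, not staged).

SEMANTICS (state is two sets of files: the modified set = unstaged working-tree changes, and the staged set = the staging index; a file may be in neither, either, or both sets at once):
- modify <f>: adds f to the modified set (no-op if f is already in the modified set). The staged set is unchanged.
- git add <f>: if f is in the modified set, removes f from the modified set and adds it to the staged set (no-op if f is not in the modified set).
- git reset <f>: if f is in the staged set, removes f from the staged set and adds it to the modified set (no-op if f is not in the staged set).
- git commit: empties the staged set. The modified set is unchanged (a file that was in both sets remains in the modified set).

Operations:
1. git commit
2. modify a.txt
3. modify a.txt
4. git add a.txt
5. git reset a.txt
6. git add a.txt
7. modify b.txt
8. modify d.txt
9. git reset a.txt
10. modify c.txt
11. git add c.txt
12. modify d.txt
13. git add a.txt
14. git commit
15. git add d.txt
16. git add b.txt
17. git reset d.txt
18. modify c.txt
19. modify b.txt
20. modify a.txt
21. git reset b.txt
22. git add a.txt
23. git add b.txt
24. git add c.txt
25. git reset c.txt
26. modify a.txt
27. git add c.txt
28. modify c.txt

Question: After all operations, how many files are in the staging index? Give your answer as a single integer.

Answer: 3

Derivation:
After op 1 (git commit): modified={none} staged={none}
After op 2 (modify a.txt): modified={a.txt} staged={none}
After op 3 (modify a.txt): modified={a.txt} staged={none}
After op 4 (git add a.txt): modified={none} staged={a.txt}
After op 5 (git reset a.txt): modified={a.txt} staged={none}
After op 6 (git add a.txt): modified={none} staged={a.txt}
After op 7 (modify b.txt): modified={b.txt} staged={a.txt}
After op 8 (modify d.txt): modified={b.txt, d.txt} staged={a.txt}
After op 9 (git reset a.txt): modified={a.txt, b.txt, d.txt} staged={none}
After op 10 (modify c.txt): modified={a.txt, b.txt, c.txt, d.txt} staged={none}
After op 11 (git add c.txt): modified={a.txt, b.txt, d.txt} staged={c.txt}
After op 12 (modify d.txt): modified={a.txt, b.txt, d.txt} staged={c.txt}
After op 13 (git add a.txt): modified={b.txt, d.txt} staged={a.txt, c.txt}
After op 14 (git commit): modified={b.txt, d.txt} staged={none}
After op 15 (git add d.txt): modified={b.txt} staged={d.txt}
After op 16 (git add b.txt): modified={none} staged={b.txt, d.txt}
After op 17 (git reset d.txt): modified={d.txt} staged={b.txt}
After op 18 (modify c.txt): modified={c.txt, d.txt} staged={b.txt}
After op 19 (modify b.txt): modified={b.txt, c.txt, d.txt} staged={b.txt}
After op 20 (modify a.txt): modified={a.txt, b.txt, c.txt, d.txt} staged={b.txt}
After op 21 (git reset b.txt): modified={a.txt, b.txt, c.txt, d.txt} staged={none}
After op 22 (git add a.txt): modified={b.txt, c.txt, d.txt} staged={a.txt}
After op 23 (git add b.txt): modified={c.txt, d.txt} staged={a.txt, b.txt}
After op 24 (git add c.txt): modified={d.txt} staged={a.txt, b.txt, c.txt}
After op 25 (git reset c.txt): modified={c.txt, d.txt} staged={a.txt, b.txt}
After op 26 (modify a.txt): modified={a.txt, c.txt, d.txt} staged={a.txt, b.txt}
After op 27 (git add c.txt): modified={a.txt, d.txt} staged={a.txt, b.txt, c.txt}
After op 28 (modify c.txt): modified={a.txt, c.txt, d.txt} staged={a.txt, b.txt, c.txt}
Final staged set: {a.txt, b.txt, c.txt} -> count=3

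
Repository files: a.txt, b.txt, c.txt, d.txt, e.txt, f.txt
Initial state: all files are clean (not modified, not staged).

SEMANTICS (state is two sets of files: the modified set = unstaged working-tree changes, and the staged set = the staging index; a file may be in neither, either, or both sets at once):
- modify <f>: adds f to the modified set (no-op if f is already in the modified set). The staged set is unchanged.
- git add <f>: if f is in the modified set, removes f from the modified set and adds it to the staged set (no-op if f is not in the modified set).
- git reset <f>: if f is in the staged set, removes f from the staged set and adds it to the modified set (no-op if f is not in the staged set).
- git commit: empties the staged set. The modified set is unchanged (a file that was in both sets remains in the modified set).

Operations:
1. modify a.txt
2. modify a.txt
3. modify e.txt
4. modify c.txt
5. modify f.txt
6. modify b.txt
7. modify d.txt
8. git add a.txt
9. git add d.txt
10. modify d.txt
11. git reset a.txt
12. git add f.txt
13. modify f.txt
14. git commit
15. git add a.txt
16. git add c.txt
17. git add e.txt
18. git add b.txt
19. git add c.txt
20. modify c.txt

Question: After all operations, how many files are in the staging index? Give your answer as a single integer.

Answer: 4

Derivation:
After op 1 (modify a.txt): modified={a.txt} staged={none}
After op 2 (modify a.txt): modified={a.txt} staged={none}
After op 3 (modify e.txt): modified={a.txt, e.txt} staged={none}
After op 4 (modify c.txt): modified={a.txt, c.txt, e.txt} staged={none}
After op 5 (modify f.txt): modified={a.txt, c.txt, e.txt, f.txt} staged={none}
After op 6 (modify b.txt): modified={a.txt, b.txt, c.txt, e.txt, f.txt} staged={none}
After op 7 (modify d.txt): modified={a.txt, b.txt, c.txt, d.txt, e.txt, f.txt} staged={none}
After op 8 (git add a.txt): modified={b.txt, c.txt, d.txt, e.txt, f.txt} staged={a.txt}
After op 9 (git add d.txt): modified={b.txt, c.txt, e.txt, f.txt} staged={a.txt, d.txt}
After op 10 (modify d.txt): modified={b.txt, c.txt, d.txt, e.txt, f.txt} staged={a.txt, d.txt}
After op 11 (git reset a.txt): modified={a.txt, b.txt, c.txt, d.txt, e.txt, f.txt} staged={d.txt}
After op 12 (git add f.txt): modified={a.txt, b.txt, c.txt, d.txt, e.txt} staged={d.txt, f.txt}
After op 13 (modify f.txt): modified={a.txt, b.txt, c.txt, d.txt, e.txt, f.txt} staged={d.txt, f.txt}
After op 14 (git commit): modified={a.txt, b.txt, c.txt, d.txt, e.txt, f.txt} staged={none}
After op 15 (git add a.txt): modified={b.txt, c.txt, d.txt, e.txt, f.txt} staged={a.txt}
After op 16 (git add c.txt): modified={b.txt, d.txt, e.txt, f.txt} staged={a.txt, c.txt}
After op 17 (git add e.txt): modified={b.txt, d.txt, f.txt} staged={a.txt, c.txt, e.txt}
After op 18 (git add b.txt): modified={d.txt, f.txt} staged={a.txt, b.txt, c.txt, e.txt}
After op 19 (git add c.txt): modified={d.txt, f.txt} staged={a.txt, b.txt, c.txt, e.txt}
After op 20 (modify c.txt): modified={c.txt, d.txt, f.txt} staged={a.txt, b.txt, c.txt, e.txt}
Final staged set: {a.txt, b.txt, c.txt, e.txt} -> count=4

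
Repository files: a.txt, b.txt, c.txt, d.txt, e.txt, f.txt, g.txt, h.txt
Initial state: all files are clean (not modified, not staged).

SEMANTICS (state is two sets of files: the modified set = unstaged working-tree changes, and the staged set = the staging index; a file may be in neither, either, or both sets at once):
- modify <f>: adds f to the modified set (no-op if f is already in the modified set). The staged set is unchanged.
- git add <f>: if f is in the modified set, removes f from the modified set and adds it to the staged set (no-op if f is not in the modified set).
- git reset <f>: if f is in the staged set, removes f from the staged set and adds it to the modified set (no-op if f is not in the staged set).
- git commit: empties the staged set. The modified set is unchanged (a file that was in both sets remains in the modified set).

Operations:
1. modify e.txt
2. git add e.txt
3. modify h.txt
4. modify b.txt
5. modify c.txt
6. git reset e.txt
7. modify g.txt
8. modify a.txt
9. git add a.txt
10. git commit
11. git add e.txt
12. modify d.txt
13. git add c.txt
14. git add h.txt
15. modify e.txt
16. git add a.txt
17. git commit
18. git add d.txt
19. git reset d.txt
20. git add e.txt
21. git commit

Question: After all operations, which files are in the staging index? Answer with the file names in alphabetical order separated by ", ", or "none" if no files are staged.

After op 1 (modify e.txt): modified={e.txt} staged={none}
After op 2 (git add e.txt): modified={none} staged={e.txt}
After op 3 (modify h.txt): modified={h.txt} staged={e.txt}
After op 4 (modify b.txt): modified={b.txt, h.txt} staged={e.txt}
After op 5 (modify c.txt): modified={b.txt, c.txt, h.txt} staged={e.txt}
After op 6 (git reset e.txt): modified={b.txt, c.txt, e.txt, h.txt} staged={none}
After op 7 (modify g.txt): modified={b.txt, c.txt, e.txt, g.txt, h.txt} staged={none}
After op 8 (modify a.txt): modified={a.txt, b.txt, c.txt, e.txt, g.txt, h.txt} staged={none}
After op 9 (git add a.txt): modified={b.txt, c.txt, e.txt, g.txt, h.txt} staged={a.txt}
After op 10 (git commit): modified={b.txt, c.txt, e.txt, g.txt, h.txt} staged={none}
After op 11 (git add e.txt): modified={b.txt, c.txt, g.txt, h.txt} staged={e.txt}
After op 12 (modify d.txt): modified={b.txt, c.txt, d.txt, g.txt, h.txt} staged={e.txt}
After op 13 (git add c.txt): modified={b.txt, d.txt, g.txt, h.txt} staged={c.txt, e.txt}
After op 14 (git add h.txt): modified={b.txt, d.txt, g.txt} staged={c.txt, e.txt, h.txt}
After op 15 (modify e.txt): modified={b.txt, d.txt, e.txt, g.txt} staged={c.txt, e.txt, h.txt}
After op 16 (git add a.txt): modified={b.txt, d.txt, e.txt, g.txt} staged={c.txt, e.txt, h.txt}
After op 17 (git commit): modified={b.txt, d.txt, e.txt, g.txt} staged={none}
After op 18 (git add d.txt): modified={b.txt, e.txt, g.txt} staged={d.txt}
After op 19 (git reset d.txt): modified={b.txt, d.txt, e.txt, g.txt} staged={none}
After op 20 (git add e.txt): modified={b.txt, d.txt, g.txt} staged={e.txt}
After op 21 (git commit): modified={b.txt, d.txt, g.txt} staged={none}

Answer: none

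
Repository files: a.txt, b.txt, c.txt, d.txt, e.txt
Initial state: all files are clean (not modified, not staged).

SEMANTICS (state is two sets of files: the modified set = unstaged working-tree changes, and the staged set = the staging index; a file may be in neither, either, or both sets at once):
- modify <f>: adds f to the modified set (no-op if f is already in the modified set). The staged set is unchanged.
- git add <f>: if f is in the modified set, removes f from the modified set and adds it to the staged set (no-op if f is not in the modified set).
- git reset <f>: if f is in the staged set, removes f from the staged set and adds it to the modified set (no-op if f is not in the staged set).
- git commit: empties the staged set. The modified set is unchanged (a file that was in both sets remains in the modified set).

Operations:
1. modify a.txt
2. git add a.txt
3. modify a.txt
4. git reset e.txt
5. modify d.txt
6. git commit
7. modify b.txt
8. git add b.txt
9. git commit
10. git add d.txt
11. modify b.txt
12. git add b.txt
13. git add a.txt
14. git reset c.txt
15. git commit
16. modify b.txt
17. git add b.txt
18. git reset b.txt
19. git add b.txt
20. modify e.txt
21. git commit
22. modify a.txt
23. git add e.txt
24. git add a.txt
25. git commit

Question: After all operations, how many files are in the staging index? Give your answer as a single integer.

Answer: 0

Derivation:
After op 1 (modify a.txt): modified={a.txt} staged={none}
After op 2 (git add a.txt): modified={none} staged={a.txt}
After op 3 (modify a.txt): modified={a.txt} staged={a.txt}
After op 4 (git reset e.txt): modified={a.txt} staged={a.txt}
After op 5 (modify d.txt): modified={a.txt, d.txt} staged={a.txt}
After op 6 (git commit): modified={a.txt, d.txt} staged={none}
After op 7 (modify b.txt): modified={a.txt, b.txt, d.txt} staged={none}
After op 8 (git add b.txt): modified={a.txt, d.txt} staged={b.txt}
After op 9 (git commit): modified={a.txt, d.txt} staged={none}
After op 10 (git add d.txt): modified={a.txt} staged={d.txt}
After op 11 (modify b.txt): modified={a.txt, b.txt} staged={d.txt}
After op 12 (git add b.txt): modified={a.txt} staged={b.txt, d.txt}
After op 13 (git add a.txt): modified={none} staged={a.txt, b.txt, d.txt}
After op 14 (git reset c.txt): modified={none} staged={a.txt, b.txt, d.txt}
After op 15 (git commit): modified={none} staged={none}
After op 16 (modify b.txt): modified={b.txt} staged={none}
After op 17 (git add b.txt): modified={none} staged={b.txt}
After op 18 (git reset b.txt): modified={b.txt} staged={none}
After op 19 (git add b.txt): modified={none} staged={b.txt}
After op 20 (modify e.txt): modified={e.txt} staged={b.txt}
After op 21 (git commit): modified={e.txt} staged={none}
After op 22 (modify a.txt): modified={a.txt, e.txt} staged={none}
After op 23 (git add e.txt): modified={a.txt} staged={e.txt}
After op 24 (git add a.txt): modified={none} staged={a.txt, e.txt}
After op 25 (git commit): modified={none} staged={none}
Final staged set: {none} -> count=0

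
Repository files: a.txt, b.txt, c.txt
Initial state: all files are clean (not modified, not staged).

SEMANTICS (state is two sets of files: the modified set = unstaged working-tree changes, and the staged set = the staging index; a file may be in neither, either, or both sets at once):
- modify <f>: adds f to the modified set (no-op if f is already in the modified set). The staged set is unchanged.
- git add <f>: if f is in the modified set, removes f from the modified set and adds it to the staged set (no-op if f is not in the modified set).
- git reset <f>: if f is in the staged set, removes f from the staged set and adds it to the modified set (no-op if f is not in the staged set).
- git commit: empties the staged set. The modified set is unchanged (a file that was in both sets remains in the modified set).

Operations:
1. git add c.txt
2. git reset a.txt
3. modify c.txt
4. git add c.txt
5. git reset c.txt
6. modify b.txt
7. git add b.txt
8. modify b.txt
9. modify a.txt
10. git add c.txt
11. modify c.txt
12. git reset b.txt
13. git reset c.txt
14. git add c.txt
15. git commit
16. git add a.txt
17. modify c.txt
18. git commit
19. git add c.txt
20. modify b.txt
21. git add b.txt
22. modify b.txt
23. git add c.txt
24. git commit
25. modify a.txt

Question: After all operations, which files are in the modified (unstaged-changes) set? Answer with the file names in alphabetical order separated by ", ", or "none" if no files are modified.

After op 1 (git add c.txt): modified={none} staged={none}
After op 2 (git reset a.txt): modified={none} staged={none}
After op 3 (modify c.txt): modified={c.txt} staged={none}
After op 4 (git add c.txt): modified={none} staged={c.txt}
After op 5 (git reset c.txt): modified={c.txt} staged={none}
After op 6 (modify b.txt): modified={b.txt, c.txt} staged={none}
After op 7 (git add b.txt): modified={c.txt} staged={b.txt}
After op 8 (modify b.txt): modified={b.txt, c.txt} staged={b.txt}
After op 9 (modify a.txt): modified={a.txt, b.txt, c.txt} staged={b.txt}
After op 10 (git add c.txt): modified={a.txt, b.txt} staged={b.txt, c.txt}
After op 11 (modify c.txt): modified={a.txt, b.txt, c.txt} staged={b.txt, c.txt}
After op 12 (git reset b.txt): modified={a.txt, b.txt, c.txt} staged={c.txt}
After op 13 (git reset c.txt): modified={a.txt, b.txt, c.txt} staged={none}
After op 14 (git add c.txt): modified={a.txt, b.txt} staged={c.txt}
After op 15 (git commit): modified={a.txt, b.txt} staged={none}
After op 16 (git add a.txt): modified={b.txt} staged={a.txt}
After op 17 (modify c.txt): modified={b.txt, c.txt} staged={a.txt}
After op 18 (git commit): modified={b.txt, c.txt} staged={none}
After op 19 (git add c.txt): modified={b.txt} staged={c.txt}
After op 20 (modify b.txt): modified={b.txt} staged={c.txt}
After op 21 (git add b.txt): modified={none} staged={b.txt, c.txt}
After op 22 (modify b.txt): modified={b.txt} staged={b.txt, c.txt}
After op 23 (git add c.txt): modified={b.txt} staged={b.txt, c.txt}
After op 24 (git commit): modified={b.txt} staged={none}
After op 25 (modify a.txt): modified={a.txt, b.txt} staged={none}

Answer: a.txt, b.txt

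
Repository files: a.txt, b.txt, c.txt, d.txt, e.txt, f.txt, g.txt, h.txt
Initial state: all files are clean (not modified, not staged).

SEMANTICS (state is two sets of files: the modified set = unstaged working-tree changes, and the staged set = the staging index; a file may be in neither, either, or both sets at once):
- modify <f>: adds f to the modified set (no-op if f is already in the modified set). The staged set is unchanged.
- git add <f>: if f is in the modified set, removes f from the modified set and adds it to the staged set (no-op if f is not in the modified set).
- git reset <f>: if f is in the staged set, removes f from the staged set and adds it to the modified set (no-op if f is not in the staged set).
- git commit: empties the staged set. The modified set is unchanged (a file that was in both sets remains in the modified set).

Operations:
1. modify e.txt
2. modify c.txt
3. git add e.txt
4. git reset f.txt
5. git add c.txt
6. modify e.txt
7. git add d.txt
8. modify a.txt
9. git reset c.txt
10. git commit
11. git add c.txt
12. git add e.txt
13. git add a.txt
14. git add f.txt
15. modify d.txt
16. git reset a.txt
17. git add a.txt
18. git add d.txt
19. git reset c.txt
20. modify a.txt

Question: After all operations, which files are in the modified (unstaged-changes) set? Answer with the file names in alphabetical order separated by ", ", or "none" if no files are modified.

After op 1 (modify e.txt): modified={e.txt} staged={none}
After op 2 (modify c.txt): modified={c.txt, e.txt} staged={none}
After op 3 (git add e.txt): modified={c.txt} staged={e.txt}
After op 4 (git reset f.txt): modified={c.txt} staged={e.txt}
After op 5 (git add c.txt): modified={none} staged={c.txt, e.txt}
After op 6 (modify e.txt): modified={e.txt} staged={c.txt, e.txt}
After op 7 (git add d.txt): modified={e.txt} staged={c.txt, e.txt}
After op 8 (modify a.txt): modified={a.txt, e.txt} staged={c.txt, e.txt}
After op 9 (git reset c.txt): modified={a.txt, c.txt, e.txt} staged={e.txt}
After op 10 (git commit): modified={a.txt, c.txt, e.txt} staged={none}
After op 11 (git add c.txt): modified={a.txt, e.txt} staged={c.txt}
After op 12 (git add e.txt): modified={a.txt} staged={c.txt, e.txt}
After op 13 (git add a.txt): modified={none} staged={a.txt, c.txt, e.txt}
After op 14 (git add f.txt): modified={none} staged={a.txt, c.txt, e.txt}
After op 15 (modify d.txt): modified={d.txt} staged={a.txt, c.txt, e.txt}
After op 16 (git reset a.txt): modified={a.txt, d.txt} staged={c.txt, e.txt}
After op 17 (git add a.txt): modified={d.txt} staged={a.txt, c.txt, e.txt}
After op 18 (git add d.txt): modified={none} staged={a.txt, c.txt, d.txt, e.txt}
After op 19 (git reset c.txt): modified={c.txt} staged={a.txt, d.txt, e.txt}
After op 20 (modify a.txt): modified={a.txt, c.txt} staged={a.txt, d.txt, e.txt}

Answer: a.txt, c.txt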